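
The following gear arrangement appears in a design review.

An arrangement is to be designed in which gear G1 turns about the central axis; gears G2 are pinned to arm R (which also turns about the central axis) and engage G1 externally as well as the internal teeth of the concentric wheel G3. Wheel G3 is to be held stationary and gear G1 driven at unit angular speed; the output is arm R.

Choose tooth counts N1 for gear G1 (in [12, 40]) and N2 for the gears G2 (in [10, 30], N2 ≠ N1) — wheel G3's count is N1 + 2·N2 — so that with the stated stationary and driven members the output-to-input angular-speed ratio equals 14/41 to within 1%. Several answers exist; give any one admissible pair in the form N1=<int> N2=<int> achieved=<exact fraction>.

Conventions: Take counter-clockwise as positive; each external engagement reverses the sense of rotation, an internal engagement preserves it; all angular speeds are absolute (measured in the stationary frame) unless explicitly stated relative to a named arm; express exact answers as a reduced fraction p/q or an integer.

N1=28 N2=13 achieved=14/41

topology: planetary set — design target 14/41, arm = carrier (Willis)
Willis with ω_ring = 0: ω_arm/ω_sun = N1/(N1+N3); set equal to 14/41  ⇒  N3/N1 = 1/(14/41) − 1 = 27/14
N3 = N1 + 2·N2  ⇒  N2/N1 = (N3/N1 − 1)/2 = (27/14 − 1)/2 = 13/28
smallest multiple with N1 ≥ 12 and N2 ≥ 10: k = 1  ⇒  N1 = 1·28 = 28, N2 = 1·13 = 13 (N1 ≤ 40, N2 ≤ 30, N2 ≠ N1 ✓), N3 = 28 + 2·13 = 54
check: N1/(N1+N3) with N1 = 28, N3 = 54 gives 14/41; |achieved − target| = 0 ≤ 7/2050 ✓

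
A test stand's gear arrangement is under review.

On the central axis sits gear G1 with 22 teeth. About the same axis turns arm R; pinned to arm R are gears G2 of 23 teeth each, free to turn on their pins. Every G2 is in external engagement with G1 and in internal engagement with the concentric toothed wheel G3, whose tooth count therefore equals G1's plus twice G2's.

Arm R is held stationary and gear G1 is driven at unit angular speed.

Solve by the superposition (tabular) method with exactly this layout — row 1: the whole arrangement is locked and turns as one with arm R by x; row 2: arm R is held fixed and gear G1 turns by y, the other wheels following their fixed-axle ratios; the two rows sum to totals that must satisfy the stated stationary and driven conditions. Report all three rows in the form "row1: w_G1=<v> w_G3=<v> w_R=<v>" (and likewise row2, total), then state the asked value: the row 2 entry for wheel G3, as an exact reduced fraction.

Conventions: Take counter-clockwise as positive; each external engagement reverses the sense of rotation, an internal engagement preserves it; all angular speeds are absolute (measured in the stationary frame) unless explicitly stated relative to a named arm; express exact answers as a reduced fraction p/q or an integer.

planetary set (22T centre, 23T on arm, 68T internal) — Willis relation
superposition row 1 [locked train]: every member turns x
row 2 (arm held, sun turns y): ω_ring = −(22/68)·y, ω_arm = 0
boundary: total ω_arm = x = 0 and total ω_sun = x + y = 1  ⇒  y = 1, x = 0
row 2 ring = −(22/68)·1 = -11/34
totals (row 1 + row 2): sun 0 + 1 = 1, ring 0 + (-11/34) = -11/34, arm 0 + 0 = 0
asked cell (row2, ring) = -11/34

row1: w_G1=0 w_G3=0 w_R=0
row2: w_G1=1 w_G3=-11/34 w_R=0
total: w_G1=1 w_G3=-11/34 w_R=0
asked value: -11/34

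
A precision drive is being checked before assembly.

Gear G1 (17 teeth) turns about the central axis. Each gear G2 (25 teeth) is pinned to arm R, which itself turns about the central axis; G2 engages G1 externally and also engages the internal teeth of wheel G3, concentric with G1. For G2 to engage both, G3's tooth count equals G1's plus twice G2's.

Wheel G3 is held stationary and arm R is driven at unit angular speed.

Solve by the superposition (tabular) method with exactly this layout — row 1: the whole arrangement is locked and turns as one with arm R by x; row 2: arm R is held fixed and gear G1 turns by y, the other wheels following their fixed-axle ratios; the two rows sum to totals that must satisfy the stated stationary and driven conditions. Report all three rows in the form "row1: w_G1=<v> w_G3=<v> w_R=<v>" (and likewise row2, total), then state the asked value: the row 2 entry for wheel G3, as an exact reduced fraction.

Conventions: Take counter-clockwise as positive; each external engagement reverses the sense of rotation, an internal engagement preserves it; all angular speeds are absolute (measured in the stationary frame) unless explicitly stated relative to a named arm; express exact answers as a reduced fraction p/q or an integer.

row1: w_G1=1 w_G3=1 w_R=1
row2: w_G1=67/17 w_G3=-1 w_R=0
total: w_G1=84/17 w_G3=0 w_R=1
asked value: -1

topology: planetary set — G1 17T / G2 25T / G3 67T, arm = carrier (Willis)
row 1 — lock + rotate with arm: ω_sun = ω_ring = ω_arm = x
superposition row 2 [arm held]: sun y, ring −(17/67)·y, arm 0
boundary: total ω_ring = x − (17/67)·y = 0 and total ω_arm = x = 1  ⇒  y = 67/17, x = 1
row 2 ring = −(17/67)·67/17 = -1
totals (row 1 + row 2): sun 1 + 67/17 = 84/17, ring 1 + (-1) = 0, arm 1 + 0 = 1
asked cell (row2, ring) = -1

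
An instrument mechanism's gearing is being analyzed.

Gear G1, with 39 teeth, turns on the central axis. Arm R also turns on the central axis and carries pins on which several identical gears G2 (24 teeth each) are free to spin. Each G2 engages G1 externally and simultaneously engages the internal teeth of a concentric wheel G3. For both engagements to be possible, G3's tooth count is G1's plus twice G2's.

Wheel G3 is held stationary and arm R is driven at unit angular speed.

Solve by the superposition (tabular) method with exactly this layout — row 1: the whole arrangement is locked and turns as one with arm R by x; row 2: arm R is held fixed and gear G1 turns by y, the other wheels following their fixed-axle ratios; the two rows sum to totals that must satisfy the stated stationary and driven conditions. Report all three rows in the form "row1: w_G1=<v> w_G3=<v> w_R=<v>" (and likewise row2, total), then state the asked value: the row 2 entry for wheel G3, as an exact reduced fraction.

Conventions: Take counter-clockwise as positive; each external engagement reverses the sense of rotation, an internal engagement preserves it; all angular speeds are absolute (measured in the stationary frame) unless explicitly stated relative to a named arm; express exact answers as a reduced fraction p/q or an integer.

row1: w_G1=1 w_G3=1 w_R=1
row2: w_G1=29/13 w_G3=-1 w_R=0
total: w_G1=42/13 w_G3=0 w_R=1
asked value: -1

class = planetary set [G3 = 39+2·24 = 87; Willis about the carrier]
row 1 — lock + rotate with arm: ω_sun = ω_ring = ω_arm = x
row 2 — arm fixed, fixed-axis ratios: sun y, ring −(39/87)·y, arm 0
boundary: total ω_ring = x − (39/87)·y = 0 and total ω_arm = x = 1  ⇒  y = 29/13, x = 1
row 2 ring = −(39/87)·29/13 = -1
totals (row 1 + row 2): sun 1 + 29/13 = 42/13, ring 1 + (-1) = 0, arm 1 + 0 = 1
asked cell (row2, ring) = -1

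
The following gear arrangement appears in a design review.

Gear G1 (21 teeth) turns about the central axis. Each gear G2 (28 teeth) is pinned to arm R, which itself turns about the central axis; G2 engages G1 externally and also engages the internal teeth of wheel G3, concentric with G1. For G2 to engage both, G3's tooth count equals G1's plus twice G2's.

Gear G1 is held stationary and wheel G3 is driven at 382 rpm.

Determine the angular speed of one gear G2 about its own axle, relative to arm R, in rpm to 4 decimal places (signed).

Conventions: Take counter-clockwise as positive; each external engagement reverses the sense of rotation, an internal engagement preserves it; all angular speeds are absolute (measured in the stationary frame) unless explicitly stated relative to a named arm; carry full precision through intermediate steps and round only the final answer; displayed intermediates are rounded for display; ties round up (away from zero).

recognized (axles ride arm R): planetary set, 21/28/77 teeth
normalise by the input: solve with ω_ring = 1, then scale by 382 rpm
ring teeth: 21 + 2·28 = 77
21(ω_sun−ω_arm) = −77(ω_ring−ω_arm),  ω_sun = 0, ω_ring = 1
21(0−ω_arm) = −77(1−ω_arm)  ⇒  98·ω_arm = 77  ⇒  ω_arm = 11/14
sun–planet mesh: 21·(0−11/14) = −28·(ω_p−ω_arm)  ⇒  ω_p−ω_arm = 33/56
scale: ω_p−ω_arm = 33/56 × 382 rpm = +225.1071 rpm

+225.1071 rpm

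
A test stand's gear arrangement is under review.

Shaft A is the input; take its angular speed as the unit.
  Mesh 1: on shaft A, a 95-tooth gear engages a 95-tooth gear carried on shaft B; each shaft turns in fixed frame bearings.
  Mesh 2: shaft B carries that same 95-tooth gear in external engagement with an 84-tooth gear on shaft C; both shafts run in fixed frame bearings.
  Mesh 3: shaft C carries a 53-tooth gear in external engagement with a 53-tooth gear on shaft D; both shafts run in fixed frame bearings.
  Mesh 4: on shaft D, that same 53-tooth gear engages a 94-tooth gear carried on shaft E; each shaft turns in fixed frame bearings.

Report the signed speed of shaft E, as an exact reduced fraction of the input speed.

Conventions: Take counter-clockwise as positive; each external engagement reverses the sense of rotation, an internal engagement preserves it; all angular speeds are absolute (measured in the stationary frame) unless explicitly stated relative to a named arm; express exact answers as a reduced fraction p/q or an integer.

4-mesh fixed-axis compound train (all bearings frame-fixed)
mesh 1 [95T→95T]: |ω|/ω_in = 1×95/95 = 1, sense flips to −
mesh 2 [95T→84T]: |ω|/ω_in = 1×95/84 = 95/84, sense flips to +
mesh 3 [53T→53T]: |ω|/ω_in = (95/84)×53/53 = 95/84, sense flips to −
mesh 4 [53T→94T]: |ω|/ω_in = (95/84)×53/94 = 5035/7896, sense flips to +
signed output speed (× input speed) = 5035/7896

5035/7896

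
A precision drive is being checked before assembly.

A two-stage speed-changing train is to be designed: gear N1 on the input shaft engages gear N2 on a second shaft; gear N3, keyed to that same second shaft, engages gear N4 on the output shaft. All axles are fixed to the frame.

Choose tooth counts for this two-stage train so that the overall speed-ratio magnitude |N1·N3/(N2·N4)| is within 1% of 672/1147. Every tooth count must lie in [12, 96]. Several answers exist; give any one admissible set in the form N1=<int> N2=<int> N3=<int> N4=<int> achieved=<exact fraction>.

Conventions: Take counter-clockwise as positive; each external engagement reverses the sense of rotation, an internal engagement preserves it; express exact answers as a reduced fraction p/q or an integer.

design class (target 672/1147): fixed-axis compound train
target = 672/1147 in lowest terms: an exact hit needs N1·N3 = k·672 and N2·N4 = k·1147 for one integer k, every count in [12, 96]; additionally prefer no 1:1 stage (N1 ≠ N2, N3 ≠ N4)
k = 1: N1·N3 = 672 = 12·56, N2·N4 = 1147 = 31·37
achieved = 12·56/(31·37) = 672/1147; |achieved − target| = 0 ≤ 168/28675 ✓

N1=12 N2=31 N3=56 N4=37 achieved=672/1147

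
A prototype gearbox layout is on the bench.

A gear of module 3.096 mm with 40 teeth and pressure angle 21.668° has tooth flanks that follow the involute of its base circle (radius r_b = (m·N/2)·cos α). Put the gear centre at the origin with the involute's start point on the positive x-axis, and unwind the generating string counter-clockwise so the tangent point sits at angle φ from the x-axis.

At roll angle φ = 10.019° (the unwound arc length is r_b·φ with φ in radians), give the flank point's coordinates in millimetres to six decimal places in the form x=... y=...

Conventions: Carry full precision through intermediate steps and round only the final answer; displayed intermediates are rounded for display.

single-mesh involute tooth geometry (40T wheel at module 3.096)
pitch radius r_p = m·N/2 = 3.096·40/2 = 61.920000
base radius r_b = r_p·cos α = 61.920000·cos 21.668° = 57.544667
roll angle φ = 10.019° = 0.17486454 rad
x = r_b·(cos φ + φ·sin φ) = 58.417742
y = r_b·(sin φ − φ·cos φ) = 0.102249

x=58.417742 y=0.102249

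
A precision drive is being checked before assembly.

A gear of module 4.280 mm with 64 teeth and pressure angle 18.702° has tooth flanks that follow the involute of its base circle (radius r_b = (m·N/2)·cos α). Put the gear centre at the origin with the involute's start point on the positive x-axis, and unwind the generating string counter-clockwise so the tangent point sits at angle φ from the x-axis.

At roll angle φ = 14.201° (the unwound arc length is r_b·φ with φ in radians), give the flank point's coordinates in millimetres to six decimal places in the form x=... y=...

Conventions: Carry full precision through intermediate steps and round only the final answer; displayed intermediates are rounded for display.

recognized (one wheel, involute flank): single-mesh tooth geometry, m = 4.280, N = 64
pitch radius r_p = m·N/2 = 4.280·64/2 = 136.960000
base radius r_b = r_p·cos α = 136.960000·cos 18.702° = 129.728387
roll angle φ = 14.201° = 0.24785421 rad
x = r_b·(cos φ + φ·sin φ) = 133.652116
y = r_b·(sin φ − φ·cos φ) = 0.654384

x=133.652116 y=0.654384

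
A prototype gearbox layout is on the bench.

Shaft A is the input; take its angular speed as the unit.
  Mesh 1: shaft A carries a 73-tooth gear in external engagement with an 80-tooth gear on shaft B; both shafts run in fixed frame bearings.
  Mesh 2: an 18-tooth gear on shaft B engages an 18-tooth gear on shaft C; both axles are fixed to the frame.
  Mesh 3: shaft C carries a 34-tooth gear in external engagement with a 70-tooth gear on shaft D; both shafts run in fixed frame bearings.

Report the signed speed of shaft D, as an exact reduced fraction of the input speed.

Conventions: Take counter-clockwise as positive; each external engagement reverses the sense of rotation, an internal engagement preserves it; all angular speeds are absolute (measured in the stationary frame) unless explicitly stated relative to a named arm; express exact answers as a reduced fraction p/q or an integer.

3-mesh fixed-axis compound train (all bearings frame-fixed)
mesh 1 [73T→80T]: |ω|/ω_in = 1×73/80 = 73/80, sense flips to −
mesh 2 [18T→18T]: |ω|/ω_in = (73/80)×18/18 = 73/80, sense flips to +
mesh 3 [34T→70T]: |ω|/ω_in = (73/80)×34/70 = 1241/2800, sense flips to −
signed output speed (× input speed) = -1241/2800

-1241/2800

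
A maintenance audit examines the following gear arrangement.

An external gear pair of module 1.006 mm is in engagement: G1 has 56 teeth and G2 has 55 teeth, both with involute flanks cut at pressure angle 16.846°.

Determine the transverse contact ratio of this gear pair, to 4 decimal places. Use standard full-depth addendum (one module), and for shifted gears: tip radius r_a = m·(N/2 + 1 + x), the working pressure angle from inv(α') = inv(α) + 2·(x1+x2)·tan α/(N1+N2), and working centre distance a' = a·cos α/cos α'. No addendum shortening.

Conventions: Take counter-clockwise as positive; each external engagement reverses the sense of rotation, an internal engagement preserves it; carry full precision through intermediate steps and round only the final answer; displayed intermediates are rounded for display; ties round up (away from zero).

single-mesh involute tooth geometry (56T engaging 55T at module 1.006)
base radii: r_b1 = 26.959231, r_b2 = 26.477816
tip radii: r_a1 = 29.174000, r_a2 = 28.671000
no profile shift: α' = α, a' = a
action lengths: √(r_a1²−r_b1²) = 11.149985, √(r_a2²−r_b2²) = 10.997796
base pitch p_b = π·m·cos α = 3.024819
CR = (11.149985 + 10.997796 − 55.833000·sin 16.84600°)/3.024819 = 1.972800
contact ratio ≈ 1.9728

1.9728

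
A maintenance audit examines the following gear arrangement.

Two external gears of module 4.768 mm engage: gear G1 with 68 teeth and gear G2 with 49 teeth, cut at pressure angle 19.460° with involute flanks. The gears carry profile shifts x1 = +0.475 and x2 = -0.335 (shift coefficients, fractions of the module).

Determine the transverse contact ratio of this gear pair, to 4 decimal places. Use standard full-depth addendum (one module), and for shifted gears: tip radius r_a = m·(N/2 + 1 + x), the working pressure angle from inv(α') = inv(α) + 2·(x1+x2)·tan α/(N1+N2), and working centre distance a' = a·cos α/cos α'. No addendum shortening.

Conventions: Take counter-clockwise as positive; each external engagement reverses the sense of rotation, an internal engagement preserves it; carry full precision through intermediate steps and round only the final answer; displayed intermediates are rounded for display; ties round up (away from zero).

topology: single-mesh involute geometry — m = 4.768, 68T/49T pair
base radii: r_b1 = 152.851239, r_b2 = 110.142805
tip radii: r_a1 = 169.144800, r_a2 = 119.986720
inv(α') = inv(19.460°) + 2·(+0.475-0.335)·tan α/(68+49) = 0.01453760  ⇒  α' = 19.83998°
a' = a·cos α / cos α' = 278.9280·cos 19.460°/cos 19.83998° = 279.589295
action lengths: √(r_a1²−r_b1²) = 72.432466, √(r_a2²−r_b2²) = 47.595962
base pitch p_b = π·m·cos α = 14.123421
CR = (72.432466 + 47.595962 − 279.589295·sin 19.83998°)/14.123421 = 1.779838
contact ratio ≈ 1.7798

1.7798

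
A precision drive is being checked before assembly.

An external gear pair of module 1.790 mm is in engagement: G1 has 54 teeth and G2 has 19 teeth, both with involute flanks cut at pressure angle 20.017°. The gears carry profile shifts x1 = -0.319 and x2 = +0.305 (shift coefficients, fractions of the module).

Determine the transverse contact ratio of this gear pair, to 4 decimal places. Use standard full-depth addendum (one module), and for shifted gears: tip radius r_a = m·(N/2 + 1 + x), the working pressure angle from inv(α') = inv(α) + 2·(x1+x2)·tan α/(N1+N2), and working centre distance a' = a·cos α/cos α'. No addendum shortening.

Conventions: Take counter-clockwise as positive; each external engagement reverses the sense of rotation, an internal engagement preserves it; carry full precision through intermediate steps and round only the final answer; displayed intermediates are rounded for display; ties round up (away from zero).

single-mesh involute tooth geometry (54T engaging 19T at module 1.790)
base radii: r_b1 = 45.410438, r_b2 = 15.977747
tip radii: r_a1 = 49.548990, r_a2 = 19.340950
inv(α') = inv(20.017°) + 2·(-0.319+0.305)·tan α/(54+19) = 0.01480399  ⇒  α' = 19.95648°
a' = a·cos α / cos α' = 65.3350·cos 20.017°/cos 19.95648° = 65.309904
action lengths: √(r_a1²−r_b1²) = 19.824090, √(r_a2²−r_b2²) = 10.898805
base pitch p_b = π·m·cos α = 5.283744
CR = (19.824090 + 10.898805 − 65.309904·sin 19.95648°)/5.283744 = 1.595879
contact ratio ≈ 1.5959

1.5959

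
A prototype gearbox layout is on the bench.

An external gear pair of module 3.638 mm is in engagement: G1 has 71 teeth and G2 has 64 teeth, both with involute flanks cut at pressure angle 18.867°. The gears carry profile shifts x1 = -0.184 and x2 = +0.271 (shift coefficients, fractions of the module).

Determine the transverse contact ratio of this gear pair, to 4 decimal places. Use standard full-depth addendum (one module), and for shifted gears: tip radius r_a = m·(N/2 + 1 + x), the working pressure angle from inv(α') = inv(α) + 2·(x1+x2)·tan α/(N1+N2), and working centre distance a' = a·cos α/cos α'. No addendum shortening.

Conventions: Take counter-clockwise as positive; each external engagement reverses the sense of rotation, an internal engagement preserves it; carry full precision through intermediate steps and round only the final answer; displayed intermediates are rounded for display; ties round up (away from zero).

1.8467

recognized (one external pair, fixed centres): single-mesh tooth geometry, m = 3.638, N1 = 71, N2 = 64
base radii: r_b1 = 122.210052, r_b2 = 110.161174
tip radii: r_a1 = 132.117608, r_a2 = 121.039898
inv(α') = inv(18.867°) + 2·(-0.184+0.271)·tan α/(71+64) = 0.01288237  ⇒  α' = 19.08049°
a' = a·cos α / cos α' = 245.5650·cos 18.867°/cos 19.08049° = 245.879787
action lengths: √(r_a1²−r_b1²) = 50.197266, √(r_a2²−r_b2²) = 50.151497
base pitch p_b = π·m·cos α = 10.815048
CR = (50.197266 + 50.151497 − 245.879787·sin 19.08049°)/10.815048 = 1.846652
contact ratio ≈ 1.8467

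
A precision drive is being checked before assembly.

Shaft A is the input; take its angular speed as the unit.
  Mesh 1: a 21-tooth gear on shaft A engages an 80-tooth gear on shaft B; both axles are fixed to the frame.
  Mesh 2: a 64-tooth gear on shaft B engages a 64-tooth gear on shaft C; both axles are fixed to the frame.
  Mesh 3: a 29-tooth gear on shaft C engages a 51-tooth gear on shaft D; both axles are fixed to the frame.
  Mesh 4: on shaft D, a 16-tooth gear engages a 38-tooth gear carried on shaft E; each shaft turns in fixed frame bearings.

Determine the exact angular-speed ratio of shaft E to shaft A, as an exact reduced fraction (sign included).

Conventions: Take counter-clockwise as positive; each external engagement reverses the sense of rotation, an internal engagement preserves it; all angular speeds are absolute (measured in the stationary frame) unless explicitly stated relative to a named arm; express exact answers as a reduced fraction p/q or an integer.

class = fixed-axis compound train [4 meshes; 4 ratios multiply, 4 sense flips]
mesh 1 [21T→80T]: running ratio 21/80, sense −
mesh 2 [64T→64T]: running ratio 21/80, sense +
mesh 3 [29T→51T]: running ratio 203/1360, sense −
mesh 4 [16T→38T]: running ratio 203/3230, sense +
ω_out/ω_in = 203/3230

203/3230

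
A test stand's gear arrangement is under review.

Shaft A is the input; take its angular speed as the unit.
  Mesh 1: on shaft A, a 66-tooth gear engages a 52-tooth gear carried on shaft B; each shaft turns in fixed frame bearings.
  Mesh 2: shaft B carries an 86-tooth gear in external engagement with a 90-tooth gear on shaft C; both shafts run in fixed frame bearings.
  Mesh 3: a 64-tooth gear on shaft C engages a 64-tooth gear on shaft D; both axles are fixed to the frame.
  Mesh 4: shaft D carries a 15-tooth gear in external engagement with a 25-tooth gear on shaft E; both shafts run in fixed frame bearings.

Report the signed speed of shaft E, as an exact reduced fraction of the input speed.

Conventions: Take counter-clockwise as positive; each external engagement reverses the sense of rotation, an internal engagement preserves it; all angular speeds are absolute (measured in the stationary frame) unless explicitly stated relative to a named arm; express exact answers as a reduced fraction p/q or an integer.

4-mesh fixed-axis compound train (all bearings frame-fixed)
mesh 1 [66T→52T]: |ω|/ω_in = 1×66/52 = 33/26, sense flips to −
mesh 2 [86T→90T]: |ω|/ω_in = (33/26)×86/90 = 473/390, sense flips to +
mesh 3 [64T→64T]: |ω|/ω_in = (473/390)×64/64 = 473/390, sense flips to −
mesh 4 [15T→25T]: |ω|/ω_in = (473/390)×15/25 = 473/650, sense flips to +
signed output speed (× input speed) = 473/650

473/650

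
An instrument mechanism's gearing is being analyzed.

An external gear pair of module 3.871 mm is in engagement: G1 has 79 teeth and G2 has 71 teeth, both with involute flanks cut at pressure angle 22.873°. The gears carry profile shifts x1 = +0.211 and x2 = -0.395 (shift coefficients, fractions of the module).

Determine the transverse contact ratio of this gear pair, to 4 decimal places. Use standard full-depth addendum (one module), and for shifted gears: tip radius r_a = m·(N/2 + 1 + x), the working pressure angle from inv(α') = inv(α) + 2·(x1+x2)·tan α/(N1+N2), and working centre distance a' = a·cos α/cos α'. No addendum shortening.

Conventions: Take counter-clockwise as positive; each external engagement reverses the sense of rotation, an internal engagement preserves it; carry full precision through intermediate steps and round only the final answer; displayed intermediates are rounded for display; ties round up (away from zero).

1.6792

topology: single-mesh involute geometry — m = 3.871, 79T/71T pair
base radii: r_b1 = 140.881416, r_b2 = 126.614944
tip radii: r_a1 = 157.592281, r_a2 = 139.762455
inv(α') = inv(22.873°) + 2·(+0.211-0.395)·tan α/(79+71) = 0.02161720  ⇒  α' = 22.53424°
a' = a·cos α / cos α' = 290.3250·cos 22.873°/cos 22.53424° = 289.607721
action lengths: √(r_a1²−r_b1²) = 70.624030, √(r_a2²−r_b2²) = 59.179387
base pitch p_b = π·m·cos α = 11.204861
CR = (70.624030 + 59.179387 − 289.607721·sin 22.53424°)/11.204861 = 1.679222
contact ratio ≈ 1.6792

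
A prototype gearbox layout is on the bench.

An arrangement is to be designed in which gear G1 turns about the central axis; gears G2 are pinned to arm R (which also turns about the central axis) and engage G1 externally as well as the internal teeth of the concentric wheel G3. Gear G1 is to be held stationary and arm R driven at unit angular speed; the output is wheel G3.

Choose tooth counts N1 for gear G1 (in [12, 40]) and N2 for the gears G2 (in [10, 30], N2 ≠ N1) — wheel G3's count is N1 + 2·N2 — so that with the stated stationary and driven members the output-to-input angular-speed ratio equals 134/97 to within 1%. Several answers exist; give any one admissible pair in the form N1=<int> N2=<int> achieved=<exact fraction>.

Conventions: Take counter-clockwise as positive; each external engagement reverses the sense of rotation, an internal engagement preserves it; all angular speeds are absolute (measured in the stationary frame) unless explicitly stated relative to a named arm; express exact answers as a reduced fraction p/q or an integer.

planetary set to be sized for 134/97 (Willis relation)
Willis with ω_sun = 0: ω_ring/ω_arm = (N1+N3)/N3; set equal to 134/97  ⇒  N3/N1 = 1/(134/97 − 1) = 97/37
N3 = N1 + 2·N2  ⇒  N2/N1 = (N3/N1 − 1)/2 = (97/37 − 1)/2 = 30/37
smallest multiple with N1 ≥ 12 and N2 ≥ 10: k = 1  ⇒  N1 = 1·37 = 37, N2 = 1·30 = 30 (N1 ≤ 40, N2 ≤ 30, N2 ≠ N1 ✓), N3 = 37 + 2·30 = 97
check: (N1+N3)/N3 with N1 = 37, N3 = 97 gives 134/97; |achieved − target| = 0 ≤ 67/4850 ✓

N1=37 N2=30 achieved=134/97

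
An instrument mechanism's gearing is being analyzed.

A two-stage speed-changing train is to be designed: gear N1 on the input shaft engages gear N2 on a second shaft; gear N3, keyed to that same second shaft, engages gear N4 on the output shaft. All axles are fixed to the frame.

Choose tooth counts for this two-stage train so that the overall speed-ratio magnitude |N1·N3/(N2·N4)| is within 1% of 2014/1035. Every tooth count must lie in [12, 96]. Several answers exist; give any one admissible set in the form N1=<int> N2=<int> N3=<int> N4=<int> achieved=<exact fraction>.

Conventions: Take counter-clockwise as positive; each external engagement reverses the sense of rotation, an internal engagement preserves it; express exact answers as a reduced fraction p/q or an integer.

N1=38 N2=15 N3=53 N4=69 achieved=2014/1035

topology: fixed-axis compound train — 2 stages, target 2014/1035
target = 2014/1035 in lowest terms: an exact hit needs N1·N3 = k·2014 and N2·N4 = k·1035 for one integer k, every count in [12, 96]; additionally prefer no 1:1 stage (N1 ≠ N2, N3 ≠ N4)
k = 1: N1·N3 = 2014 = 38·53, N2·N4 = 1035 = 15·69
achieved = 38·53/(15·69) = 2014/1035; |achieved − target| = 0 ≤ 1007/51750 ✓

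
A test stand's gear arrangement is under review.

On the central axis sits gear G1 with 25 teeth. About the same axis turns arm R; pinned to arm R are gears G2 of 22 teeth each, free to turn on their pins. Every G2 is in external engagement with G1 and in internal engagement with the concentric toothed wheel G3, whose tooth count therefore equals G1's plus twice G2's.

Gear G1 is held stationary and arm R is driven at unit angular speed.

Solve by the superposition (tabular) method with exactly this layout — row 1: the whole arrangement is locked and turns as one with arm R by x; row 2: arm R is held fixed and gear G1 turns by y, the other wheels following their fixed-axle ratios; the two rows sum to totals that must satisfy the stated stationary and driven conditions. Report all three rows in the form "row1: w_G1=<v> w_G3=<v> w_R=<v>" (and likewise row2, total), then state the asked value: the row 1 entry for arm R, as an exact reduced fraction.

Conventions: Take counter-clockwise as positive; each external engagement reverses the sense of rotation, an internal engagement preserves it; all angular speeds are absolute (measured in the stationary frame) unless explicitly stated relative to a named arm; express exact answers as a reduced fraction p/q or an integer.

row1: w_G1=1 w_G3=1 w_R=1
row2: w_G1=-1 w_G3=25/69 w_R=0
total: w_G1=0 w_G3=94/69 w_R=1
asked value: 1

topology: planetary set — G1 25T / G2 22T / G3 69T, arm = carrier (Willis)
row 1: whole set turns with the arm by x
row 2 — arm fixed, fixed-axis ratios: sun y, ring −(25/69)·y, arm 0
boundary: total ω_sun = x + y = 0 and total ω_arm = x = 1  ⇒  y = -1, x = 1
row 2 ring = −(25/69)·(-1) = 25/69
totals (row 1 + row 2): sun 1 + (-1) = 0, ring 1 + 25/69 = 94/69, arm 1 + 0 = 1
asked cell (row1, arm) = 1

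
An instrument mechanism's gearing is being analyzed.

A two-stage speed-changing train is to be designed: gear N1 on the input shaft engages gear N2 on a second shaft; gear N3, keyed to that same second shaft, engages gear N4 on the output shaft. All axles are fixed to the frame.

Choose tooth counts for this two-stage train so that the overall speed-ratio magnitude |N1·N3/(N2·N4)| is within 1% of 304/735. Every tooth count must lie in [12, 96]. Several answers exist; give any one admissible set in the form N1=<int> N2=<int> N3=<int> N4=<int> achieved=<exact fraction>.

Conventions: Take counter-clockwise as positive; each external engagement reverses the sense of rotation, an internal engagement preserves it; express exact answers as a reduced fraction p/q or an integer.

2-stage fixed-axis compound train for ratio 304/735
target = 304/735 in lowest terms: an exact hit needs N1·N3 = k·304 and N2·N4 = k·735 for one integer k, every count in [12, 96]; additionally prefer no 1:1 stage (N1 ≠ N2, N3 ≠ N4)
k = 1: N1·N3 = 304 = 16·19, N2·N4 = 735 = 15·49
achieved = 16·19/(15·49) = 304/735; |achieved − target| = 0 ≤ 76/18375 ✓

N1=16 N2=15 N3=19 N4=49 achieved=304/735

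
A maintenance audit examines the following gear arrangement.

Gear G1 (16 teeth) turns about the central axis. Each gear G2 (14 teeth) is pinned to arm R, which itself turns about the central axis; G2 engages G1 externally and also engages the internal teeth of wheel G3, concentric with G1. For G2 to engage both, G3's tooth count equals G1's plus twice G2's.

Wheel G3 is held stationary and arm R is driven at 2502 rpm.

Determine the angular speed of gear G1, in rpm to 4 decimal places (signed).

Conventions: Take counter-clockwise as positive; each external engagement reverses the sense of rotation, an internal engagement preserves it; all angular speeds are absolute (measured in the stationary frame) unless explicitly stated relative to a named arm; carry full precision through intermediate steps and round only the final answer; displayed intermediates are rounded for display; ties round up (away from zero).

+9382.5000 rpm

class = planetary set [G3 = 16+2·14 = 44; Willis about the carrier]
normalise by the input: solve with ω_arm = 1, then scale by 2502 rpm
ring teeth: 16 + 2·14 = 44
16(ω_sun−ω_arm) = −44(ω_ring−ω_arm),  ω_ring = 0, ω_arm = 1
ω_sun = 1 − (44/16)(0−1) = 15/4
scale: ω_sun = 15/4 × 2502 rpm = +9382.5000 rpm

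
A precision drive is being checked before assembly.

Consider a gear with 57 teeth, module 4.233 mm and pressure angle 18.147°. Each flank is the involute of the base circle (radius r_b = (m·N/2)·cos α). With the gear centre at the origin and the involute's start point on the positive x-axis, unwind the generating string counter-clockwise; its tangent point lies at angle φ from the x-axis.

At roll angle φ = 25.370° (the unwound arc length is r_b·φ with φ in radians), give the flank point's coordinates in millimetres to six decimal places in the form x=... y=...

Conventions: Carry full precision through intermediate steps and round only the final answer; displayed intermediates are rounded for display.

class = single-mesh tooth geometry [base-circle involute, m = 4.233, 57T]
pitch radius r_p = m·N/2 = 4.233·57/2 = 120.640500
base radius r_b = r_p·cos α = 120.640500·cos 18.147° = 114.639909
roll angle φ = 25.370° = 0.44279003 rad
x = r_b·(cos φ + φ·sin φ) = 125.333348
y = r_b·(sin φ − φ·cos φ) = 3.252889

x=125.333348 y=3.252889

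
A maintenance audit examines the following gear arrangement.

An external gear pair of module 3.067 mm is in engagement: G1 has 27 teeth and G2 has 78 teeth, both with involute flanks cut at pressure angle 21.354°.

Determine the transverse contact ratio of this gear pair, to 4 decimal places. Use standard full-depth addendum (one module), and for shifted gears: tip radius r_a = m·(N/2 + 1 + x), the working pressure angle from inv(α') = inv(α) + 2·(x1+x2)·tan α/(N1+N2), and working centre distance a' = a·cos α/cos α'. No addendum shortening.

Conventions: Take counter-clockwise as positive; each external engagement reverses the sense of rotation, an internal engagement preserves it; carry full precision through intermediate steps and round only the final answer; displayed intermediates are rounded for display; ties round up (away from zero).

class = single-mesh tooth geometry [involute pair 27T × 78T, m = 3.067]
base radii: r_b1 = 38.562017, r_b2 = 111.401383
tip radii: r_a1 = 44.471500, r_a2 = 122.680000
no profile shift: α' = α, a' = a
action lengths: √(r_a1²−r_b1²) = 22.151414, √(r_a2²−r_b2²) = 51.382042
base pitch p_b = π·m·cos α = 8.973789
CR = (22.151414 + 51.382042 − 161.017500·sin 21.35400°)/8.973789 = 1.660646
contact ratio ≈ 1.6606

1.6606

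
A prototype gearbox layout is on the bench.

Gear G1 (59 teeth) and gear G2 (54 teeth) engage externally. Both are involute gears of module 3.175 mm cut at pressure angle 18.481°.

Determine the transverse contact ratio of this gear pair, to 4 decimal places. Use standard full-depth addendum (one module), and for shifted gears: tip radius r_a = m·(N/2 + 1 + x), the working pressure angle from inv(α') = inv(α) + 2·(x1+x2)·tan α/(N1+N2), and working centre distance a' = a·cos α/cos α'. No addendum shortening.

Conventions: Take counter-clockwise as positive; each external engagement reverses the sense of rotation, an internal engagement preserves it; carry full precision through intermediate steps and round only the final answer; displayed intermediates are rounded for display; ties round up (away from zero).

class = single-mesh tooth geometry [involute pair 59T × 54T, m = 3.175]
base radii: r_b1 = 88.832215, r_b2 = 81.304061
tip radii: r_a1 = 96.837500, r_a2 = 88.900000
no profile shift: α' = α, a' = a
action lengths: √(r_a1²−r_b1²) = 38.553067, √(r_a2²−r_b2²) = 35.956358
base pitch p_b = π·m·cos α = 9.460157
CR = (38.553067 + 35.956358 − 179.387500·sin 18.48100°)/9.460157 = 1.865228
contact ratio ≈ 1.8652

1.8652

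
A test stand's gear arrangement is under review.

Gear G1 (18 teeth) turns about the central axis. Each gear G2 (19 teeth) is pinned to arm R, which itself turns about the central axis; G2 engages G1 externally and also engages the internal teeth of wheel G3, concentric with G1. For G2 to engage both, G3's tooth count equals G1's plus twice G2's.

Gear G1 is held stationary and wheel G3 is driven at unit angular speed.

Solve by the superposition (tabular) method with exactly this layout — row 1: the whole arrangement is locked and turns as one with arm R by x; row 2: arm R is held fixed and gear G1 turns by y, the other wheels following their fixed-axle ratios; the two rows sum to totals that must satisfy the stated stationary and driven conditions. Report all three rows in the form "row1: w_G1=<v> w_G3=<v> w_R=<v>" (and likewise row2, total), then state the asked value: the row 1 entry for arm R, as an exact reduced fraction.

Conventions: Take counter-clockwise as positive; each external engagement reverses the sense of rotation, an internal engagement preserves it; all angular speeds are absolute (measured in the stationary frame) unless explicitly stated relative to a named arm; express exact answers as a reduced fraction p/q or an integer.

planetary set (18T centre, 19T on arm, 56T internal) — Willis relation
row 1 (train locked, turned with arm): all members turn x
superposition row 2 [arm held]: sun y, ring −(18/56)·y, arm 0
boundary: total ω_sun = x + y = 0 and total ω_ring = x − (18/56)·y = 1  ⇒  y = -28/37, x = 28/37
row 2 ring = −(18/56)·(-28/37) = 9/37
totals (row 1 + row 2): sun 28/37 + (-28/37) = 0, ring 28/37 + 9/37 = 1, arm 28/37 + 0 = 28/37
asked cell (row1, arm) = 28/37

row1: w_G1=28/37 w_G3=28/37 w_R=28/37
row2: w_G1=-28/37 w_G3=9/37 w_R=0
total: w_G1=0 w_G3=1 w_R=28/37
asked value: 28/37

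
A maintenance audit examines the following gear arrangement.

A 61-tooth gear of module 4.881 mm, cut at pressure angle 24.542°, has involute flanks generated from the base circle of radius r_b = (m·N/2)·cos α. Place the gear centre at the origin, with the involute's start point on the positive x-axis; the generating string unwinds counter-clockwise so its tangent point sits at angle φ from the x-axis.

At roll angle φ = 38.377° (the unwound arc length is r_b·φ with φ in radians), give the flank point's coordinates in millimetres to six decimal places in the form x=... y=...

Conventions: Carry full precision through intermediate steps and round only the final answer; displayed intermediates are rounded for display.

x=162.475509 y=12.965807

topology: single-mesh involute geometry — m = 4.881, N = 61
pitch radius r_p = m·N/2 = 4.881·61/2 = 148.870500
base radius r_b = r_p·cos α = 148.870500·cos 24.542° = 135.421098
roll angle φ = 38.377° = 0.66980501 rad
x = r_b·(cos φ + φ·sin φ) = 162.475509
y = r_b·(sin φ − φ·cos φ) = 12.965807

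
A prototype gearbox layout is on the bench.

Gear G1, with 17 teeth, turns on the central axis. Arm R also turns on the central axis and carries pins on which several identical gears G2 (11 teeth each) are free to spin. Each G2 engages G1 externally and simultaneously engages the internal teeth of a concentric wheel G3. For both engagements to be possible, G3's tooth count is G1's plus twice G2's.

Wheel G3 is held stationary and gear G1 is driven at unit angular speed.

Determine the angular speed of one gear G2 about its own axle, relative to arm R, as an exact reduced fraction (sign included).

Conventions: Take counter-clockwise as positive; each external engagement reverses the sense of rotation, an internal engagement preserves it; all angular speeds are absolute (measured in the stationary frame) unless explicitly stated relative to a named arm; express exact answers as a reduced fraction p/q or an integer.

recognized (axles ride arm R): planetary set, 17/11/39 teeth
ring teeth: 17 + 2·11 = 39
17(ω_sun−ω_arm) = −39(ω_ring−ω_arm),  ω_ring = 0, ω_sun = 1
17(1−ω_arm) = −39(0−ω_arm)  ⇒  56·ω_arm = 17  ⇒  ω_arm = 17/56
sun–planet mesh: 17·(1−17/56) = −11·(ω_p−ω_arm)  ⇒  ω_p−ω_arm = -663/616
exact speed ratio = -663/616

-663/616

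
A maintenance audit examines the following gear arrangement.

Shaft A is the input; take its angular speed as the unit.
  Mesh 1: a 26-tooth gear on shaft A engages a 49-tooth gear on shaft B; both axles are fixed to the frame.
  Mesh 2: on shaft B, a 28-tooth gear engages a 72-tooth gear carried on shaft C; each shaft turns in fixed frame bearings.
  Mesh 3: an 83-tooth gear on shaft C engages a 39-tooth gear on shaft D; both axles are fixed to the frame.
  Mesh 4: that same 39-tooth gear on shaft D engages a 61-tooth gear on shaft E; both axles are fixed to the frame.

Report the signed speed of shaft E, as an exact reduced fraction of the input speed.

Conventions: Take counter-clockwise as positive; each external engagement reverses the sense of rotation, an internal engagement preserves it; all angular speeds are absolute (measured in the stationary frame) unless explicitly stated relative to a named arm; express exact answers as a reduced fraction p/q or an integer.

1079/3843

4-mesh fixed-axis compound train (all bearings frame-fixed)
mesh 1 [26T→49T]: |ω|/ω_in = 1×26/49 = 26/49, sense flips to −
mesh 2 [28T→72T]: |ω|/ω_in = (26/49)×28/72 = 13/63, sense flips to +
mesh 3 [83T→39T]: |ω|/ω_in = (13/63)×83/39 = 83/189, sense flips to −
mesh 4 [39T→61T]: |ω|/ω_in = (83/189)×39/61 = 1079/3843, sense flips to +
signed output speed (× input speed) = 1079/3843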